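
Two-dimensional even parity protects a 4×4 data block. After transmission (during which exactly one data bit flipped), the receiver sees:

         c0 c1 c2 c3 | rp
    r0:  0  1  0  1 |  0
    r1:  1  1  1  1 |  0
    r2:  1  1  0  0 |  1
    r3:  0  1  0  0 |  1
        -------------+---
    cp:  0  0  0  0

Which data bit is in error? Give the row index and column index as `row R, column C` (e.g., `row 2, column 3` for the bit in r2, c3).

Recompute each row's even parity and compare to rp:
  r0: data parity 0, sent rp 0 → ok
  r1: data parity 0, sent rp 0 → ok
  r2: data parity 0, sent rp 1 → mismatch
  r3: data parity 1, sent rp 1 → ok
Recompute each column's even parity and compare to cp:
  c0: data parity 0, sent cp 0 → ok
  c1: data parity 0, sent cp 0 → ok
  c2: data parity 1, sent cp 0 → mismatch
  c3: data parity 0, sent cp 0 → ok
Exactly one row (r2) and one column (c2) fail → the flipped bit is at their intersection.

row 2, column 2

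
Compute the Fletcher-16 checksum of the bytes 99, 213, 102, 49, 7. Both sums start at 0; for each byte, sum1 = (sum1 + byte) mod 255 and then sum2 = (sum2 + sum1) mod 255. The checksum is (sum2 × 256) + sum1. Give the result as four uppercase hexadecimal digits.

E4D7

Running sums (mod 255):
  after byte 0 (99): sum1=99, sum2=99
  after byte 1 (213): sum1=57, sum2=156
  after byte 2 (102): sum1=159, sum2=60
  after byte 3 (49): sum1=208, sum2=13
  after byte 4 (7): sum1=215, sum2=228
Checksum = sum2·256 + sum1 = 228·256 + 215 = 58583 = 0xE4D7.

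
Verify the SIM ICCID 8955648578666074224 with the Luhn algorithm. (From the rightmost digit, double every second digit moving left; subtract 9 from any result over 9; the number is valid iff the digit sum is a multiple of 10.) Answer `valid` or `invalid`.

valid

From the right, keep odd positions and double even positions (subtract 9 from any doubled value over 9):
  doubled (positions 2,4,...): 4 8 0 3 7 1 8 1 9 → sum 41
  kept (positions 1,3,...): 4 2 7 6 6 7 8 6 5 8 → sum 59
Total = 100.
100 mod 10 = 0, so the number is valid.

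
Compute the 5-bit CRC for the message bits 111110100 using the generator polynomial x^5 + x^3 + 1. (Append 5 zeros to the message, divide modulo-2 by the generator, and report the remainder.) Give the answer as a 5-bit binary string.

00111

Append 5 zeros: 11111010000000. Divide by 101001 (XOR where the leading bit is 1):
  pos 0: 111110 XOR 101001 = 010111
  pos 1: 101111 XOR 101001 = 000110
  pos 4: 110000 XOR 101001 = 011001
  pos 5: 110010 XOR 101001 = 011011
  pos 6: 110110 XOR 101001 = 011111
  pos 7: 111110 XOR 101001 = 010111
  pos 8: 101110 XOR 101001 = 000111
Remainder (last 5 bits) = 00111. This is the CRC / FCS.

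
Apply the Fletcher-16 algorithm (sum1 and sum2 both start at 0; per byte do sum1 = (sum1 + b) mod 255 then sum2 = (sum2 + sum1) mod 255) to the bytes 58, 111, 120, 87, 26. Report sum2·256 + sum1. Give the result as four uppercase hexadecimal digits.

1393

Running sums (mod 255):
  after byte 0 (58): sum1=58, sum2=58
  after byte 1 (111): sum1=169, sum2=227
  after byte 2 (120): sum1=34, sum2=6
  after byte 3 (87): sum1=121, sum2=127
  after byte 4 (26): sum1=147, sum2=19
Checksum = sum2·256 + sum1 = 19·256 + 147 = 5011 = 0x1393.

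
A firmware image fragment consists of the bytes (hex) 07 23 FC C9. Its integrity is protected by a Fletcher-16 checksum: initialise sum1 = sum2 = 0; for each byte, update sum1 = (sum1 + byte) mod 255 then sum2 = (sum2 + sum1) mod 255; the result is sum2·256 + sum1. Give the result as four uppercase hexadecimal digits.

Running sums (mod 255):
  after byte 0 (07): sum1=7, sum2=7
  after byte 1 (23): sum1=42, sum2=49
  after byte 2 (FC): sum1=39, sum2=88
  after byte 3 (C9): sum1=240, sum2=73
Checksum = sum2·256 + sum1 = 73·256 + 240 = 18928 = 0x49F0.

49F0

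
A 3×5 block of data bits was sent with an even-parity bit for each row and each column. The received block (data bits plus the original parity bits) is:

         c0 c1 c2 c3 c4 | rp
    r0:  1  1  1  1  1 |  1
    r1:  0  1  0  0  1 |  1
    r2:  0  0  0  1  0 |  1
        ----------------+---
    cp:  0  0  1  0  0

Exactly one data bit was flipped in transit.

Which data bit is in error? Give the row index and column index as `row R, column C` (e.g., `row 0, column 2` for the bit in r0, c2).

Recompute each row's even parity and compare to rp:
  r0: data parity 1, sent rp 1 → ok
  r1: data parity 0, sent rp 1 → mismatch
  r2: data parity 1, sent rp 1 → ok
Recompute each column's even parity and compare to cp:
  c0: data parity 1, sent cp 0 → mismatch
  c1: data parity 0, sent cp 0 → ok
  c2: data parity 1, sent cp 1 → ok
  c3: data parity 0, sent cp 0 → ok
  c4: data parity 0, sent cp 0 → ok
Exactly one row (r1) and one column (c0) fail → the flipped bit is at their intersection.

row 1, column 0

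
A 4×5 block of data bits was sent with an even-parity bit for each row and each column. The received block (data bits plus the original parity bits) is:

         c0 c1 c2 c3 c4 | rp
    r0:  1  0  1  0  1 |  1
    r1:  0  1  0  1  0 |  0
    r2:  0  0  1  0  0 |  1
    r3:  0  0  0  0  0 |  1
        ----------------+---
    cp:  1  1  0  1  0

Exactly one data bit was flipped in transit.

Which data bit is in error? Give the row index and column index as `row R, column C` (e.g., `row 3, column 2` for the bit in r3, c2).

Recompute each row's even parity and compare to rp:
  r0: data parity 1, sent rp 1 → ok
  r1: data parity 0, sent rp 0 → ok
  r2: data parity 1, sent rp 1 → ok
  r3: data parity 0, sent rp 1 → mismatch
Recompute each column's even parity and compare to cp:
  c0: data parity 1, sent cp 1 → ok
  c1: data parity 1, sent cp 1 → ok
  c2: data parity 0, sent cp 0 → ok
  c3: data parity 1, sent cp 1 → ok
  c4: data parity 1, sent cp 0 → mismatch
Exactly one row (r3) and one column (c4) fail → the flipped bit is at their intersection.

row 3, column 4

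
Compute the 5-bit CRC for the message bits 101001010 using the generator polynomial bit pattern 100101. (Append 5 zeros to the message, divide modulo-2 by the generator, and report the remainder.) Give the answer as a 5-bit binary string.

Append 5 zeros: 10100101000000. Divide by 100101 (XOR where the leading bit is 1):
  pos 0: 101001 XOR 100101 = 001100
  pos 2: 110001 XOR 100101 = 010100
  pos 3: 101000 XOR 100101 = 001101
  pos 5: 110100 XOR 100101 = 010001
  pos 6: 100010 XOR 100101 = 000111
Remainder (last 5 bits) = 11100. This is the CRC / FCS.

11100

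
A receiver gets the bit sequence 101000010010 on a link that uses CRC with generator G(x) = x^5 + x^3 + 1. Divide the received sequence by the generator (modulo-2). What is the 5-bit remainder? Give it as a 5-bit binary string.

00000

Modulo-2 division of 101000010010 by 101001:
  pos 0: 101000 XOR 101001 = 000001
  pos 5: 101001 XOR 101001 = 000000
Remainder = 00000 (zero — the frame passes the CRC check).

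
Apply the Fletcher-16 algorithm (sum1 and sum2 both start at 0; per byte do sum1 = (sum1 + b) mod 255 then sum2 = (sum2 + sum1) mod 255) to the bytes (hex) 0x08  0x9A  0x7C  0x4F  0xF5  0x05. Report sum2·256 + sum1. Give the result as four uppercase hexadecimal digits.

0669

Running sums (mod 255):
  after byte 0 (0x08): sum1=8, sum2=8
  after byte 1 (0x9A): sum1=162, sum2=170
  after byte 2 (0x7C): sum1=31, sum2=201
  after byte 3 (0x4F): sum1=110, sum2=56
  after byte 4 (0xF5): sum1=100, sum2=156
  after byte 5 (0x05): sum1=105, sum2=6
Checksum = sum2·256 + sum1 = 6·256 + 105 = 1641 = 0x0669.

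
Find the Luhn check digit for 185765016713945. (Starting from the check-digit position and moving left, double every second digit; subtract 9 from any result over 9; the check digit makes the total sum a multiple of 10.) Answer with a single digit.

Partial digits right→left: 5 4 9 3 1 7 6 1 0 5 6 7 5 8 1
Double every second digit counting from the check-digit position (so the 1st, 3rd, 5th, ... of the partial from the right).
  doubled (with −9 where >9): 1 9 2 3 0 3 1 2 → sum 21
  kept as-is: 4 3 7 1 5 7 8 → sum 35
Total = 21 + 35 = 56.
Check digit = (10 − (56 mod 10)) mod 10 = 4.

4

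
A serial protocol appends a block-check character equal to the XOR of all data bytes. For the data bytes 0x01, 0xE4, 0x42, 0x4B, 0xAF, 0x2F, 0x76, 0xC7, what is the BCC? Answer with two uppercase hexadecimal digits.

DD

XOR the bytes together:
  start with 0x01
  0x01 ⊕ 0xE4 = 0xE5
  0xE5 ⊕ 0x42 = 0xA7
  0xA7 ⊕ 0x4B = 0xEC
  0xEC ⊕ 0xAF = 0x43
  0x43 ⊕ 0x2F = 0x6C
  0x6C ⊕ 0x76 = 0x1A
  0x1A ⊕ 0xC7 = 0xDD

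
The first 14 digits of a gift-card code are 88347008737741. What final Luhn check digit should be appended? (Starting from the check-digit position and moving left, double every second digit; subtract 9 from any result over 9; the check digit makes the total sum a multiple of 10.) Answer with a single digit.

Partial digits right→left: 1 4 7 7 3 7 8 0 0 7 4 3 8 8
Double every second digit counting from the check-digit position (so the 1st, 3rd, 5th, ... of the partial from the right).
  doubled (with −9 where >9): 2 5 6 7 0 8 7 → sum 35
  kept as-is: 4 7 7 0 7 3 8 → sum 36
Total = 35 + 36 = 71.
Check digit = (10 − (71 mod 10)) mod 10 = 9.

9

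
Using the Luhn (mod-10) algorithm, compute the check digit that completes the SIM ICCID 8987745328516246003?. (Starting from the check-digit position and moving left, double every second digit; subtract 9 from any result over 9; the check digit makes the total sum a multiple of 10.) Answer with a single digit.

8

Partial digits right→left: 3 0 0 6 4 2 6 1 5 8 2 3 5 4 7 7 8 9 8
Double every second digit counting from the check-digit position (so the 1st, 3rd, 5th, ... of the partial from the right).
  doubled (with −9 where >9): 6 0 8 3 1 4 1 5 7 7 → sum 42
  kept as-is: 0 6 2 1 8 3 4 7 9 → sum 40
Total = 42 + 40 = 82.
Check digit = (10 − (82 mod 10)) mod 10 = 8.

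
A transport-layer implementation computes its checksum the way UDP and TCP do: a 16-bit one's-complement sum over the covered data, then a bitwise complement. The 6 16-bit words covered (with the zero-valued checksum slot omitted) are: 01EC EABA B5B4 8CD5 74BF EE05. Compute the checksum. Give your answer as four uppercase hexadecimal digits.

One's-complement addition (fold any carry out of bit 15 back into bit 0):
  0x01EC + 0xEABA = 0x0ECA6
  0xECA6 + 0xB5B4 = 0x1A25A → wrap carry → 0xA25B
  0xA25B + 0x8CD5 = 0x12F30 → wrap carry → 0x2F31
  0x2F31 + 0x74BF = 0x0A3F0
  0xA3F0 + 0xEE05 = 0x191F5 → wrap carry → 0x91F6
One's-complement sum = 0x91F6.
Checksum = ~0x91F6 & 0xFFFF = 0x6E09.

6E09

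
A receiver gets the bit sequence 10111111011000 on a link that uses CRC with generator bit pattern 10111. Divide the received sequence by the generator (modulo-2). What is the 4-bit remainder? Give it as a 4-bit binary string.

Modulo-2 division of 10111111011000 by 10111:
  pos 0: 10111 XOR 10111 = 00000
  pos 5: 11101 XOR 10111 = 01010
  pos 6: 10101 XOR 10111 = 00010
  pos 9: 10000 XOR 10111 = 00111
Remainder = 0111 (nonzero — an error is detected).

0111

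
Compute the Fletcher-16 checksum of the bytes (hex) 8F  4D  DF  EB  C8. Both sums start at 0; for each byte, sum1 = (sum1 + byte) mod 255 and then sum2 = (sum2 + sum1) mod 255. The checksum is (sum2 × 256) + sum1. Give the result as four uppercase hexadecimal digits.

4371

Running sums (mod 255):
  after byte 0 (8F): sum1=143, sum2=143
  after byte 1 (4D): sum1=220, sum2=108
  after byte 2 (DF): sum1=188, sum2=41
  after byte 3 (EB): sum1=168, sum2=209
  after byte 4 (C8): sum1=113, sum2=67
Checksum = sum2·256 + sum1 = 67·256 + 113 = 17265 = 0x4371.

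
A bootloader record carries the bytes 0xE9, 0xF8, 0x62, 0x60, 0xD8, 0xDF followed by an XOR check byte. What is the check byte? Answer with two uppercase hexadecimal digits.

14

XOR the bytes together:
  start with 0xE9
  0xE9 ⊕ 0xF8 = 0x11
  0x11 ⊕ 0x62 = 0x73
  0x73 ⊕ 0x60 = 0x13
  0x13 ⊕ 0xD8 = 0xCB
  0xCB ⊕ 0xDF = 0x14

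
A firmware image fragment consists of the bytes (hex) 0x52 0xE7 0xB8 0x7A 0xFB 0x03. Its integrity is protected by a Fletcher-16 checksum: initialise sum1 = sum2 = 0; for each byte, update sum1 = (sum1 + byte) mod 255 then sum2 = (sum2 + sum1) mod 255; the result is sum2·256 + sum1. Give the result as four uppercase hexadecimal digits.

C26C

Running sums (mod 255):
  after byte 0 (0x52): sum1=82, sum2=82
  after byte 1 (0xE7): sum1=58, sum2=140
  after byte 2 (0xB8): sum1=242, sum2=127
  after byte 3 (0x7A): sum1=109, sum2=236
  after byte 4 (0xFB): sum1=105, sum2=86
  after byte 5 (0x03): sum1=108, sum2=194
Checksum = sum2·256 + sum1 = 194·256 + 108 = 49772 = 0xC26C.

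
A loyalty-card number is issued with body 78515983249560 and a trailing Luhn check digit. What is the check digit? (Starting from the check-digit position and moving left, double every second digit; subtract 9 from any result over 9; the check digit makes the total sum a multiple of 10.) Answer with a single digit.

5

Partial digits right→left: 0 6 5 9 4 2 3 8 9 5 1 5 8 7
Double every second digit counting from the check-digit position (so the 1st, 3rd, 5th, ... of the partial from the right).
  doubled (with −9 where >9): 0 1 8 6 9 2 7 → sum 33
  kept as-is: 6 9 2 8 5 5 7 → sum 42
Total = 33 + 42 = 75.
Check digit = (10 − (75 mod 10)) mod 10 = 5.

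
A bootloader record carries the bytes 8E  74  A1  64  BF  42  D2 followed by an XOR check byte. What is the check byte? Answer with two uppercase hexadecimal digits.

XOR the bytes together:
  start with 0x8E
  0x8E ⊕ 0x74 = 0xFA
  0xFA ⊕ 0xA1 = 0x5B
  0x5B ⊕ 0x64 = 0x3F
  0x3F ⊕ 0xBF = 0x80
  0x80 ⊕ 0x42 = 0xC2
  0xC2 ⊕ 0xD2 = 0x10

10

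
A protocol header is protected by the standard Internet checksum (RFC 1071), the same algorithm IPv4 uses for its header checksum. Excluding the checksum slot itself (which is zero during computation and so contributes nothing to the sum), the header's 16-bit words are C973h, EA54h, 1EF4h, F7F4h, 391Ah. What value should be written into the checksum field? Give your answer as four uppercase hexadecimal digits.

One's-complement addition (fold any carry out of bit 15 back into bit 0):
  0xC973 + 0xEA54 = 0x1B3C7 → wrap carry → 0xB3C8
  0xB3C8 + 0x1EF4 = 0x0D2BC
  0xD2BC + 0xF7F4 = 0x1CAB0 → wrap carry → 0xCAB1
  0xCAB1 + 0x391A = 0x103CB → wrap carry → 0x03CC
One's-complement sum = 0x03CC.
Checksum = ~0x03CC & 0xFFFF = 0xFC33.

FC33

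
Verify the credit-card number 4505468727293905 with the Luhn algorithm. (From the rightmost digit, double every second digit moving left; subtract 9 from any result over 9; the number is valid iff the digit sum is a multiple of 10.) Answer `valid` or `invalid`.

valid

From the right, keep odd positions and double even positions (subtract 9 from any doubled value over 9):
  doubled (positions 2,4,...): 0 6 4 4 7 8 0 8 → sum 37
  kept (positions 1,3,...): 5 9 9 7 7 6 5 5 → sum 53
Total = 90.
90 mod 10 = 0, so the number is valid.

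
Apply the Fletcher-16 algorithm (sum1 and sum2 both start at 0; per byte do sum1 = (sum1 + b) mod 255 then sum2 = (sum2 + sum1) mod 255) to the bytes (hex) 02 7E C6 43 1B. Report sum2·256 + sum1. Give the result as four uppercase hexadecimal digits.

Running sums (mod 255):
  after byte 0 (02): sum1=2, sum2=2
  after byte 1 (7E): sum1=128, sum2=130
  after byte 2 (C6): sum1=71, sum2=201
  after byte 3 (43): sum1=138, sum2=84
  after byte 4 (1B): sum1=165, sum2=249
Checksum = sum2·256 + sum1 = 249·256 + 165 = 63909 = 0xF9A5.

F9A5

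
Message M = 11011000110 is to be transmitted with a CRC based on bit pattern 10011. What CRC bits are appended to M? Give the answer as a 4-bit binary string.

Append 4 zeros: 110110001100000. Divide by 10011 (XOR where the leading bit is 1):
  pos 0: 11011 XOR 10011 = 01000
  pos 1: 10000 XOR 10011 = 00011
  pos 4: 11001 XOR 10011 = 01010
  pos 5: 10101 XOR 10011 = 00110
  pos 7: 11000 XOR 10011 = 01011
  pos 8: 10110 XOR 10011 = 00101
  pos 10: 10100 XOR 10011 = 00111
Remainder (last 4 bits) = 0111. This is the CRC / FCS.

0111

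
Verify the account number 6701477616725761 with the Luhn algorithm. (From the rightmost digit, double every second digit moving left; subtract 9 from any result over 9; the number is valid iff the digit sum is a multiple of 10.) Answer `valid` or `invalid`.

invalid

From the right, keep odd positions and double even positions (subtract 9 from any doubled value over 9):
  doubled (positions 2,4,...): 3 1 5 2 5 8 0 3 → sum 27
  kept (positions 1,3,...): 1 7 2 6 6 7 1 7 → sum 37
Total = 64.
64 mod 10 = 4, so the number is invalid.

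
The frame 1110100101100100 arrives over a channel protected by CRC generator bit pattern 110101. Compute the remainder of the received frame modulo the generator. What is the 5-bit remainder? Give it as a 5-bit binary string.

00000

Modulo-2 division of 1110100101100100 by 110101:
  pos 0: 111010 XOR 110101 = 001111
  pos 2: 111101 XOR 110101 = 001000
  pos 4: 100001 XOR 110101 = 010100
  pos 5: 101001 XOR 110101 = 011100
  pos 6: 111000 XOR 110101 = 001101
  pos 8: 110101 XOR 110101 = 000000
Remainder = 00000 (zero — the frame passes the CRC check).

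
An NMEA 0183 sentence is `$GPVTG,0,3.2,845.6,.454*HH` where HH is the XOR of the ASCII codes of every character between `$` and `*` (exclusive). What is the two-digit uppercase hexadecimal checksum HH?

XOR the ASCII codes of the payload characters:
  'G' = 0x47 → acc = 0x47
  'P' = 0x50 → acc = 0x17
  'V' = 0x56 → acc = 0x41
  'T' = 0x54 → acc = 0x15
  'G' = 0x47 → acc = 0x52
  ',' = 0x2C → acc = 0x7E
  '0' = 0x30 → acc = 0x4E
  ',' = 0x2C → acc = 0x62
  '3' = 0x33 → acc = 0x51
  '.' = 0x2E → acc = 0x7F
  '2' = 0x32 → acc = 0x4D
  ',' = 0x2C → acc = 0x61
  '8' = 0x38 → acc = 0x59
  '4' = 0x34 → acc = 0x6D
  '5' = 0x35 → acc = 0x58
  '.' = 0x2E → acc = 0x76
  '6' = 0x36 → acc = 0x40
  ',' = 0x2C → acc = 0x6C
  '.' = 0x2E → acc = 0x42
  '4' = 0x34 → acc = 0x76
  '5' = 0x35 → acc = 0x43
  '4' = 0x34 → acc = 0x77
Checksum = 0x77.

77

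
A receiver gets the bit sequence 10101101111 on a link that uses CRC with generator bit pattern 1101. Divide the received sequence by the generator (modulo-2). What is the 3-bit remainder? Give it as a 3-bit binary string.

Modulo-2 division of 10101101111 by 1101:
  pos 0: 1010 XOR 1101 = 0111
  pos 1: 1111 XOR 1101 = 0010
  pos 3: 1010 XOR 1101 = 0111
  pos 4: 1111 XOR 1101 = 0010
  pos 6: 1011 XOR 1101 = 0110
  pos 7: 1101 XOR 1101 = 0000
Remainder = 000 (zero — the frame passes the CRC check).

000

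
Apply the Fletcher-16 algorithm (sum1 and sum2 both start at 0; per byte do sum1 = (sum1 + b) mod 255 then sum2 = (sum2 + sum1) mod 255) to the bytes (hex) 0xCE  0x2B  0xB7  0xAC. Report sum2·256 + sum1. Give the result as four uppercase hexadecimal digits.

Running sums (mod 255):
  after byte 0 (0xCE): sum1=206, sum2=206
  after byte 1 (0x2B): sum1=249, sum2=200
  after byte 2 (0xB7): sum1=177, sum2=122
  after byte 3 (0xAC): sum1=94, sum2=216
Checksum = sum2·256 + sum1 = 216·256 + 94 = 55390 = 0xD85E.

D85E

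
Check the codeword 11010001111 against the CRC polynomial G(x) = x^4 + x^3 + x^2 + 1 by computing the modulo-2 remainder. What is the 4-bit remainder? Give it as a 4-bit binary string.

0010

Modulo-2 division of 11010001111 by 11101:
  pos 0: 11010 XOR 11101 = 00111
  pos 2: 11100 XOR 11101 = 00001
  pos 6: 11111 XOR 11101 = 00010
Remainder = 0010 (nonzero — an error is detected).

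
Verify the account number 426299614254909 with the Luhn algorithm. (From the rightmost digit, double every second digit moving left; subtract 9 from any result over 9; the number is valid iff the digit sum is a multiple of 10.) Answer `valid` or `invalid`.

invalid

From the right, keep odd positions and double even positions (subtract 9 from any doubled value over 9):
  doubled (positions 2,4,...): 0 8 4 2 9 4 4 → sum 31
  kept (positions 1,3,...): 9 9 5 4 6 9 6 4 → sum 52
Total = 83.
83 mod 10 = 3, so the number is invalid.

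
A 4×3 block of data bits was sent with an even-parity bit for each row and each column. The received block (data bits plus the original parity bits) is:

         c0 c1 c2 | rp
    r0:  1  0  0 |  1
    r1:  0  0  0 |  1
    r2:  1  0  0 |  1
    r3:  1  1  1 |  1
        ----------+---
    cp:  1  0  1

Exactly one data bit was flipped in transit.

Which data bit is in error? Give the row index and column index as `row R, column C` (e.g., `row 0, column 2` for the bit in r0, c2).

row 1, column 1

Recompute each row's even parity and compare to rp:
  r0: data parity 1, sent rp 1 → ok
  r1: data parity 0, sent rp 1 → mismatch
  r2: data parity 1, sent rp 1 → ok
  r3: data parity 1, sent rp 1 → ok
Recompute each column's even parity and compare to cp:
  c0: data parity 1, sent cp 1 → ok
  c1: data parity 1, sent cp 0 → mismatch
  c2: data parity 1, sent cp 1 → ok
Exactly one row (r1) and one column (c1) fail → the flipped bit is at their intersection.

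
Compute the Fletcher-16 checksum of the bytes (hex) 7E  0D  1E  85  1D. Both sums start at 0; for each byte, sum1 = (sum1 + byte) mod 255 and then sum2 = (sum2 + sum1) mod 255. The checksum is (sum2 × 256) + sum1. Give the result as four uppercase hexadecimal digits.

Running sums (mod 255):
  after byte 0 (7E): sum1=126, sum2=126
  after byte 1 (0D): sum1=139, sum2=10
  after byte 2 (1E): sum1=169, sum2=179
  after byte 3 (85): sum1=47, sum2=226
  after byte 4 (1D): sum1=76, sum2=47
Checksum = sum2·256 + sum1 = 47·256 + 76 = 12108 = 0x2F4C.

2F4C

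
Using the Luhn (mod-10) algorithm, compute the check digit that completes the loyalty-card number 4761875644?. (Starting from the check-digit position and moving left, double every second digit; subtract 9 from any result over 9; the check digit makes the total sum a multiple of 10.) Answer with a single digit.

Partial digits right→left: 4 4 6 5 7 8 1 6 7 4
Double every second digit counting from the check-digit position (so the 1st, 3rd, 5th, ... of the partial from the right).
  doubled (with −9 where >9): 8 3 5 2 5 → sum 23
  kept as-is: 4 5 8 6 4 → sum 27
Total = 23 + 27 = 50.
Check digit = (10 − (50 mod 10)) mod 10 = 0.

0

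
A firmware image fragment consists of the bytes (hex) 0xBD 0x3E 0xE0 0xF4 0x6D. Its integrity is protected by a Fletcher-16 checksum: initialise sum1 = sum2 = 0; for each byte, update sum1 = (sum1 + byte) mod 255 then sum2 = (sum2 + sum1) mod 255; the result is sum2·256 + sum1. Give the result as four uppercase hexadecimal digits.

A73F

Running sums (mod 255):
  after byte 0 (0xBD): sum1=189, sum2=189
  after byte 1 (0x3E): sum1=251, sum2=185
  after byte 2 (0xE0): sum1=220, sum2=150
  after byte 3 (0xF4): sum1=209, sum2=104
  after byte 4 (0x6D): sum1=63, sum2=167
Checksum = sum2·256 + sum1 = 167·256 + 63 = 42815 = 0xA73F.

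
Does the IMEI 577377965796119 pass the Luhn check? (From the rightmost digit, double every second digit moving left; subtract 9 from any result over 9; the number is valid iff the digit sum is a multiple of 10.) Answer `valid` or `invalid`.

invalid

From the right, keep odd positions and double even positions (subtract 9 from any doubled value over 9):
  doubled (positions 2,4,...): 2 3 5 3 5 6 5 → sum 29
  kept (positions 1,3,...): 9 1 9 5 9 7 7 5 → sum 52
Total = 81.
81 mod 10 = 1, so the number is invalid.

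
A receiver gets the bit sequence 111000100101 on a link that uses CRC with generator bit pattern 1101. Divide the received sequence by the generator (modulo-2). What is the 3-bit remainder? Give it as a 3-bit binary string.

000

Modulo-2 division of 111000100101 by 1101:
  pos 0: 1110 XOR 1101 = 0011
  pos 2: 1100 XOR 1101 = 0001
  pos 5: 1100 XOR 1101 = 0001
  pos 8: 1101 XOR 1101 = 0000
Remainder = 000 (zero — the frame passes the CRC check).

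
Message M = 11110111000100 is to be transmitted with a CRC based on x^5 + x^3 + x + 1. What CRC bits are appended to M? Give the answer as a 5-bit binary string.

Append 5 zeros: 1111011100010000000. Divide by 101011 (XOR where the leading bit is 1):
  pos 0: 111101 XOR 101011 = 010110
  pos 1: 101101 XOR 101011 = 000110
  pos 4: 110100 XOR 101011 = 011111
  pos 5: 111110 XOR 101011 = 010101
  pos 6: 101011 XOR 101011 = 000000
Remainder (last 5 bits) = 00000. This is the CRC / FCS.

00000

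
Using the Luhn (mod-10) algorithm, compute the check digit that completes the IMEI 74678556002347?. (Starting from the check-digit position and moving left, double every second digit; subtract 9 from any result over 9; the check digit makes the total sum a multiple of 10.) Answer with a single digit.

0

Partial digits right→left: 7 4 3 2 0 0 6 5 5 8 7 6 4 7
Double every second digit counting from the check-digit position (so the 1st, 3rd, 5th, ... of the partial from the right).
  doubled (with −9 where >9): 5 6 0 3 1 5 8 → sum 28
  kept as-is: 4 2 0 5 8 6 7 → sum 32
Total = 28 + 32 = 60.
Check digit = (10 − (60 mod 10)) mod 10 = 0.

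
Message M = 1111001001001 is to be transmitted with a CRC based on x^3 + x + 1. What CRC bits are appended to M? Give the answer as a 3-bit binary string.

Append 3 zeros: 1111001001001000. Divide by 1011 (XOR where the leading bit is 1):
  pos 0: 1111 XOR 1011 = 0100
  pos 1: 1000 XOR 1011 = 0011
  pos 3: 1101 XOR 1011 = 0110
  pos 4: 1100 XOR 1011 = 0111
  pos 5: 1110 XOR 1011 = 0101
  pos 6: 1011 XOR 1011 = 0000
  pos 12: 1000 XOR 1011 = 0011
Remainder (last 3 bits) = 011. This is the CRC / FCS.

011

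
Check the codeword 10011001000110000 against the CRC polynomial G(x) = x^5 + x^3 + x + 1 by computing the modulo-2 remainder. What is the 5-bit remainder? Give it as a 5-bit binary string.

Modulo-2 division of 10011001000110000 by 101011:
  pos 0: 100110 XOR 101011 = 001101
  pos 2: 110101 XOR 101011 = 011110
  pos 3: 111100 XOR 101011 = 010111
  pos 4: 101110 XOR 101011 = 000101
  pos 7: 101011 XOR 101011 = 000000
Remainder = 00000 (zero — the frame passes the CRC check).

00000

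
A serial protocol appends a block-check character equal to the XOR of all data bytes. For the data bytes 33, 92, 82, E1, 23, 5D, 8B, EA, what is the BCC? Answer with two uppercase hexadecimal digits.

DD

XOR the bytes together:
  start with 0x33
  0x33 ⊕ 0x92 = 0xA1
  0xA1 ⊕ 0x82 = 0x23
  0x23 ⊕ 0xE1 = 0xC2
  0xC2 ⊕ 0x23 = 0xE1
  0xE1 ⊕ 0x5D = 0xBC
  0xBC ⊕ 0x8B = 0x37
  0x37 ⊕ 0xEA = 0xDD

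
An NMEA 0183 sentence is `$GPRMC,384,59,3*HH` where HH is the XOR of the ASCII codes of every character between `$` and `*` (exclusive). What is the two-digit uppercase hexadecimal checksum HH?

XOR the ASCII codes of the payload characters:
  'G' = 0x47 → acc = 0x47
  'P' = 0x50 → acc = 0x17
  'R' = 0x52 → acc = 0x45
  'M' = 0x4D → acc = 0x08
  'C' = 0x43 → acc = 0x4B
  ',' = 0x2C → acc = 0x67
  '3' = 0x33 → acc = 0x54
  '8' = 0x38 → acc = 0x6C
  '4' = 0x34 → acc = 0x58
  ',' = 0x2C → acc = 0x74
  '5' = 0x35 → acc = 0x41
  '9' = 0x39 → acc = 0x78
  ',' = 0x2C → acc = 0x54
  '3' = 0x33 → acc = 0x67
Checksum = 0x67.

67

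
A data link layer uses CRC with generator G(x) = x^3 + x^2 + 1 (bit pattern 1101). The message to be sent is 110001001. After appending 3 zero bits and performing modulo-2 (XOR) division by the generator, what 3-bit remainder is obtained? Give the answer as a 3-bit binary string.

Append 3 zeros: 110001001000. Divide by 1101 (XOR where the leading bit is 1):
  pos 0: 1100 XOR 1101 = 0001
  pos 3: 1010 XOR 1101 = 0111
  pos 4: 1110 XOR 1101 = 0011
  pos 6: 1110 XOR 1101 = 0011
  pos 8: 1100 XOR 1101 = 0001
Remainder (last 3 bits) = 001. This is the CRC / FCS.

001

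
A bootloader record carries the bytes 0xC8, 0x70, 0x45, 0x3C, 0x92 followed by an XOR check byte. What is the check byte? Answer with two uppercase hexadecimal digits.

XOR the bytes together:
  start with 0xC8
  0xC8 ⊕ 0x70 = 0xB8
  0xB8 ⊕ 0x45 = 0xFD
  0xFD ⊕ 0x3C = 0xC1
  0xC1 ⊕ 0x92 = 0x53

53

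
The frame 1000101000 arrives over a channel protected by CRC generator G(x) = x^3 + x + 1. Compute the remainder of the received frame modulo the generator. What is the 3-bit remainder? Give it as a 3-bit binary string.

Modulo-2 division of 1000101000 by 1011:
  pos 0: 1000 XOR 1011 = 0011
  pos 2: 1110 XOR 1011 = 0101
  pos 3: 1011 XOR 1011 = 0000
Remainder = 000 (zero — the frame passes the CRC check).

000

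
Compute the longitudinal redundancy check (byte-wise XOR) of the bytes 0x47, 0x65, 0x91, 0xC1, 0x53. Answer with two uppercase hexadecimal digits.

XOR the bytes together:
  start with 0x47
  0x47 ⊕ 0x65 = 0x22
  0x22 ⊕ 0x91 = 0xB3
  0xB3 ⊕ 0xC1 = 0x72
  0x72 ⊕ 0x53 = 0x21

21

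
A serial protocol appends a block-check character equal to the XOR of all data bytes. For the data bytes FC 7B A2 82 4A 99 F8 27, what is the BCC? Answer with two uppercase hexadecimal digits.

XOR the bytes together:
  start with 0xFC
  0xFC ⊕ 0x7B = 0x87
  0x87 ⊕ 0xA2 = 0x25
  0x25 ⊕ 0x82 = 0xA7
  0xA7 ⊕ 0x4A = 0xED
  0xED ⊕ 0x99 = 0x74
  0x74 ⊕ 0xF8 = 0x8C
  0x8C ⊕ 0x27 = 0xAB

AB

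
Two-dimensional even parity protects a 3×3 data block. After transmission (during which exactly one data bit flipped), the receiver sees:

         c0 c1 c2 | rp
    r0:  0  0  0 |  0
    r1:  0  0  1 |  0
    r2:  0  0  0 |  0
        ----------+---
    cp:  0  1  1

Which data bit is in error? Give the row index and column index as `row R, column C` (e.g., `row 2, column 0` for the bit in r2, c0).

Recompute each row's even parity and compare to rp:
  r0: data parity 0, sent rp 0 → ok
  r1: data parity 1, sent rp 0 → mismatch
  r2: data parity 0, sent rp 0 → ok
Recompute each column's even parity and compare to cp:
  c0: data parity 0, sent cp 0 → ok
  c1: data parity 0, sent cp 1 → mismatch
  c2: data parity 1, sent cp 1 → ok
Exactly one row (r1) and one column (c1) fail → the flipped bit is at their intersection.

row 1, column 1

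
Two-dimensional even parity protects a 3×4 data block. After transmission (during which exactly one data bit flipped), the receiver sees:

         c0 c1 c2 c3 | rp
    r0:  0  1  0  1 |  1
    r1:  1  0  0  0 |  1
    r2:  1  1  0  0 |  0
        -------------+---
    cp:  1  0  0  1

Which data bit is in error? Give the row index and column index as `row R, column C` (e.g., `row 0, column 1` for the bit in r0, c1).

Recompute each row's even parity and compare to rp:
  r0: data parity 0, sent rp 1 → mismatch
  r1: data parity 1, sent rp 1 → ok
  r2: data parity 0, sent rp 0 → ok
Recompute each column's even parity and compare to cp:
  c0: data parity 0, sent cp 1 → mismatch
  c1: data parity 0, sent cp 0 → ok
  c2: data parity 0, sent cp 0 → ok
  c3: data parity 1, sent cp 1 → ok
Exactly one row (r0) and one column (c0) fail → the flipped bit is at their intersection.

row 0, column 0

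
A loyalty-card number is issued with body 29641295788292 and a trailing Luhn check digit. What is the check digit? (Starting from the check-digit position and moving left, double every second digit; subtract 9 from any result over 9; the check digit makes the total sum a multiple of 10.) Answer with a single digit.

1

Partial digits right→left: 2 9 2 8 8 7 5 9 2 1 4 6 9 2
Double every second digit counting from the check-digit position (so the 1st, 3rd, 5th, ... of the partial from the right).
  doubled (with −9 where >9): 4 4 7 1 4 8 9 → sum 37
  kept as-is: 9 8 7 9 1 6 2 → sum 42
Total = 37 + 42 = 79.
Check digit = (10 − (79 mod 10)) mod 10 = 1.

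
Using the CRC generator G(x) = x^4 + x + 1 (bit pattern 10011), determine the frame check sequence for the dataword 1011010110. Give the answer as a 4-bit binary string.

Append 4 zeros: 10110101100000. Divide by 10011 (XOR where the leading bit is 1):
  pos 0: 10110 XOR 10011 = 00101
  pos 2: 10110 XOR 10011 = 00101
  pos 4: 10111 XOR 10011 = 00100
  pos 6: 10000 XOR 10011 = 00011
  pos 9: 11000 XOR 10011 = 01011
Remainder (last 4 bits) = 1011. This is the CRC / FCS.

1011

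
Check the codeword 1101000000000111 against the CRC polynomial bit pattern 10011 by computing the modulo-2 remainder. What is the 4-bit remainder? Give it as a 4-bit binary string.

Modulo-2 division of 1101000000000111 by 10011:
  pos 0: 11010 XOR 10011 = 01001
  pos 1: 10010 XOR 10011 = 00001
  pos 5: 10000 XOR 10011 = 00011
  pos 8: 11000 XOR 10011 = 01011
  pos 9: 10111 XOR 10011 = 00100
  pos 11: 10011 XOR 10011 = 00000
Remainder = 0000 (zero — the frame passes the CRC check).

0000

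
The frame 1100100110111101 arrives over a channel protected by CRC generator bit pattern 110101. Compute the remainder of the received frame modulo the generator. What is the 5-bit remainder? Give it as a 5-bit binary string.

Modulo-2 division of 1100100110111101 by 110101:
  pos 0: 110010 XOR 110101 = 000111
  pos 3: 111011 XOR 110101 = 001110
  pos 5: 111001 XOR 110101 = 001100
  pos 7: 110011 XOR 110101 = 000110
  pos 10: 110101 XOR 110101 = 000000
Remainder = 00000 (zero — the frame passes the CRC check).

00000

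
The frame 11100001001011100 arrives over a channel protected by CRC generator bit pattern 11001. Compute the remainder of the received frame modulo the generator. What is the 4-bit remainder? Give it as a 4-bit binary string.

Modulo-2 division of 11100001001011100 by 11001:
  pos 0: 11100 XOR 11001 = 00101
  pos 2: 10100 XOR 11001 = 01101
  pos 3: 11011 XOR 11001 = 00010
  pos 6: 10001 XOR 11001 = 01000
  pos 7: 10000 XOR 11001 = 01001
  pos 8: 10011 XOR 11001 = 01010
  pos 9: 10101 XOR 11001 = 01100
  pos 10: 11001 XOR 11001 = 00000
Remainder = 0000 (zero — the frame passes the CRC check).

0000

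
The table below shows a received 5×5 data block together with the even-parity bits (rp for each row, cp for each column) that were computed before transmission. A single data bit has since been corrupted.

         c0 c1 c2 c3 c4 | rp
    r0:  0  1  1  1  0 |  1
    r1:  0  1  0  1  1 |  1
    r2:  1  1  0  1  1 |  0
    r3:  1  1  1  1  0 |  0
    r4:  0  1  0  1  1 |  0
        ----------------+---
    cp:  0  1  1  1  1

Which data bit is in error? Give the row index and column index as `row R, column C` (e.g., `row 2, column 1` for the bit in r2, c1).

row 4, column 2

Recompute each row's even parity and compare to rp:
  r0: data parity 1, sent rp 1 → ok
  r1: data parity 1, sent rp 1 → ok
  r2: data parity 0, sent rp 0 → ok
  r3: data parity 0, sent rp 0 → ok
  r4: data parity 1, sent rp 0 → mismatch
Recompute each column's even parity and compare to cp:
  c0: data parity 0, sent cp 0 → ok
  c1: data parity 1, sent cp 1 → ok
  c2: data parity 0, sent cp 1 → mismatch
  c3: data parity 1, sent cp 1 → ok
  c4: data parity 1, sent cp 1 → ok
Exactly one row (r4) and one column (c2) fail → the flipped bit is at their intersection.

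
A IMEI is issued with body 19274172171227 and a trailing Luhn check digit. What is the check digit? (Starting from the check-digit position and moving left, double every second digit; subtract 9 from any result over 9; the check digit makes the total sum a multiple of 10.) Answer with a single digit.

Partial digits right→left: 7 2 2 1 7 1 2 7 1 4 7 2 9 1
Double every second digit counting from the check-digit position (so the 1st, 3rd, 5th, ... of the partial from the right).
  doubled (with −9 where >9): 5 4 5 4 2 5 9 → sum 34
  kept as-is: 2 1 1 7 4 2 1 → sum 18
Total = 34 + 18 = 52.
Check digit = (10 − (52 mod 10)) mod 10 = 8.

8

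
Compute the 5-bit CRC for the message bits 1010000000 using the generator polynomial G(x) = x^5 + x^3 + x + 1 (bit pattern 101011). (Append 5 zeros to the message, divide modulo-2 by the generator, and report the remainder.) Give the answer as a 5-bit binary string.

Append 5 zeros: 101000000000000. Divide by 101011 (XOR where the leading bit is 1):
  pos 0: 101000 XOR 101011 = 000011
  pos 4: 110000 XOR 101011 = 011011
  pos 5: 110110 XOR 101011 = 011101
  pos 6: 111010 XOR 101011 = 010001
  pos 7: 100010 XOR 101011 = 001001
  pos 9: 100100 XOR 101011 = 001111
Remainder (last 5 bits) = 01111. This is the CRC / FCS.

01111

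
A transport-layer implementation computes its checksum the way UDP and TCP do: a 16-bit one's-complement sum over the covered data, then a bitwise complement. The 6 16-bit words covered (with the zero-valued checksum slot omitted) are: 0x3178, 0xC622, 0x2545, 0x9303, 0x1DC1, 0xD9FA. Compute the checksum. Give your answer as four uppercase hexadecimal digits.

5860

One's-complement addition (fold any carry out of bit 15 back into bit 0):
  0x3178 + 0xC622 = 0x0F79A
  0xF79A + 0x2545 = 0x11CDF → wrap carry → 0x1CE0
  0x1CE0 + 0x9303 = 0x0AFE3
  0xAFE3 + 0x1DC1 = 0x0CDA4
  0xCDA4 + 0xD9FA = 0x1A79E → wrap carry → 0xA79F
One's-complement sum = 0xA79F.
Checksum = ~0xA79F & 0xFFFF = 0x5860.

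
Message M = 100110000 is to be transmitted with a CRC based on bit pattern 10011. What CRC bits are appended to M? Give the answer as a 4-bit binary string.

0000

Append 4 zeros: 1001100000000. Divide by 10011 (XOR where the leading bit is 1):
  pos 0: 10011 XOR 10011 = 00000
Remainder (last 4 bits) = 0000. This is the CRC / FCS.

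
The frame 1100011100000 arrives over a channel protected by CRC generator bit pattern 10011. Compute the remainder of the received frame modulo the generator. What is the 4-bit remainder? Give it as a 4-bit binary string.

Modulo-2 division of 1100011100000 by 10011:
  pos 0: 11000 XOR 10011 = 01011
  pos 1: 10111 XOR 10011 = 00100
  pos 3: 10011 XOR 10011 = 00000
Remainder = 0000 (zero — the frame passes the CRC check).

0000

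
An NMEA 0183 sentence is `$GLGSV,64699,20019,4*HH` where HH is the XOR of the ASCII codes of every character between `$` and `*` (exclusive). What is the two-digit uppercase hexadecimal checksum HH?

XOR the ASCII codes of the payload characters:
  'G' = 0x47 → acc = 0x47
  'L' = 0x4C → acc = 0x0B
  'G' = 0x47 → acc = 0x4C
  'S' = 0x53 → acc = 0x1F
  'V' = 0x56 → acc = 0x49
  ',' = 0x2C → acc = 0x65
  '6' = 0x36 → acc = 0x53
  '4' = 0x34 → acc = 0x67
  '6' = 0x36 → acc = 0x51
  '9' = 0x39 → acc = 0x68
  '9' = 0x39 → acc = 0x51
  ',' = 0x2C → acc = 0x7D
  '2' = 0x32 → acc = 0x4F
  '0' = 0x30 → acc = 0x7F
  '0' = 0x30 → acc = 0x4F
  '1' = 0x31 → acc = 0x7E
  '9' = 0x39 → acc = 0x47
  ',' = 0x2C → acc = 0x6B
  '4' = 0x34 → acc = 0x5F
Checksum = 0x5F.

5F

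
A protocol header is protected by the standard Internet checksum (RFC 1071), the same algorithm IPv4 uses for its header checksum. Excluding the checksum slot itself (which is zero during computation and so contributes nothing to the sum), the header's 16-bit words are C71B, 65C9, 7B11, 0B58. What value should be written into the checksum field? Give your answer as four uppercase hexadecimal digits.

4CB1

One's-complement addition (fold any carry out of bit 15 back into bit 0):
  0xC71B + 0x65C9 = 0x12CE4 → wrap carry → 0x2CE5
  0x2CE5 + 0x7B11 = 0x0A7F6
  0xA7F6 + 0x0B58 = 0x0B34E
One's-complement sum = 0xB34E.
Checksum = ~0xB34E & 0xFFFF = 0x4CB1.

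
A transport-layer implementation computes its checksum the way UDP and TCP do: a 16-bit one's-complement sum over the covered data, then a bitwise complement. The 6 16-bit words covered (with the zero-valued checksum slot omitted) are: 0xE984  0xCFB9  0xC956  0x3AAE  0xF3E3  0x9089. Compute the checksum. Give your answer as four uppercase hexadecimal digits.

One's-complement addition (fold any carry out of bit 15 back into bit 0):
  0xE984 + 0xCFB9 = 0x1B93D → wrap carry → 0xB93E
  0xB93E + 0xC956 = 0x18294 → wrap carry → 0x8295
  0x8295 + 0x3AAE = 0x0BD43
  0xBD43 + 0xF3E3 = 0x1B126 → wrap carry → 0xB127
  0xB127 + 0x9089 = 0x141B0 → wrap carry → 0x41B1
One's-complement sum = 0x41B1.
Checksum = ~0x41B1 & 0xFFFF = 0xBE4E.

BE4E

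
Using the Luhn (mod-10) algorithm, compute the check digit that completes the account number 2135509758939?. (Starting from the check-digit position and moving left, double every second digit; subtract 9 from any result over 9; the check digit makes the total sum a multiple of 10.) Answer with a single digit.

7

Partial digits right→left: 9 3 9 8 5 7 9 0 5 5 3 1 2
Double every second digit counting from the check-digit position (so the 1st, 3rd, 5th, ... of the partial from the right).
  doubled (with −9 where >9): 9 9 1 9 1 6 4 → sum 39
  kept as-is: 3 8 7 0 5 1 → sum 24
Total = 39 + 24 = 63.
Check digit = (10 − (63 mod 10)) mod 10 = 7.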